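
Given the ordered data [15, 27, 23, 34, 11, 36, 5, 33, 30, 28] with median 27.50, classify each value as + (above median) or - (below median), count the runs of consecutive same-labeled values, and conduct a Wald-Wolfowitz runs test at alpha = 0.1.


Step 1: Compute median = 27.50; label A = above, B = below.
Labels in order: BBBABABAAA  (n_A = 5, n_B = 5)
Step 2: Count runs R = 6.
Step 3: Under H0 (random ordering), E[R] = 2*n_A*n_B/(n_A+n_B) + 1 = 2*5*5/10 + 1 = 6.0000.
        Var[R] = 2*n_A*n_B*(2*n_A*n_B - n_A - n_B) / ((n_A+n_B)^2 * (n_A+n_B-1)) = 2000/900 = 2.2222.
        SD[R] = 1.4907.
Step 4: R = E[R], so z = 0 with no continuity correction.
Step 5: Two-sided p-value via normal approximation = 2*(1 - Phi(|z|)) = 1.000000.
Step 6: alpha = 0.1. fail to reject H0.

R = 6, z = 0.0000, p = 1.000000, fail to reject H0.


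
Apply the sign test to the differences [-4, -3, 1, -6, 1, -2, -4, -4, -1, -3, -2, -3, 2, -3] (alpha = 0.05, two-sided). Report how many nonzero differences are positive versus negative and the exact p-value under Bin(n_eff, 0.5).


Step 1: Discard zero differences. Original n = 14; n_eff = number of nonzero differences = 14.
Nonzero differences (with sign): -4, -3, +1, -6, +1, -2, -4, -4, -1, -3, -2, -3, +2, -3
Step 2: Count signs: positive = 3, negative = 11.
Step 3: Under H0: P(positive) = 0.5, so the number of positives S ~ Bin(14, 0.5).
Step 4: Two-sided exact p-value = sum of Bin(14,0.5) probabilities at or below the observed probability = 0.057373.
Step 5: alpha = 0.05. fail to reject H0.

n_eff = 14, pos = 3, neg = 11, p = 0.057373, fail to reject H0.


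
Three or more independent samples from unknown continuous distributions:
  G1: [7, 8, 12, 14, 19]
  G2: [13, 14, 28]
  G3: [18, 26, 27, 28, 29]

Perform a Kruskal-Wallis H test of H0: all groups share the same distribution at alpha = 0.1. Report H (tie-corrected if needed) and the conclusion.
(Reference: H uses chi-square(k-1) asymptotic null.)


Step 1: Combine all N = 13 observations and assign midranks.
sorted (value, group, rank): (7,G1,1), (8,G1,2), (12,G1,3), (13,G2,4), (14,G1,5.5), (14,G2,5.5), (18,G3,7), (19,G1,8), (26,G3,9), (27,G3,10), (28,G2,11.5), (28,G3,11.5), (29,G3,13)
Step 2: Sum ranks within each group.
R_1 = 19.5 (n_1 = 5)
R_2 = 21 (n_2 = 3)
R_3 = 50.5 (n_3 = 5)
Step 3: H = 12/(N(N+1)) * sum(R_i^2/n_i) - 3(N+1)
     = 12/(13*14) * (19.5^2/5 + 21^2/3 + 50.5^2/5) - 3*14
     = 0.065934 * 733.1 - 42
     = 6.336264.
Step 4: Ties present; correction factor C = 1 - 12/(13^3 - 13) = 0.994505. Corrected H = 6.336264 / 0.994505 = 6.371271.
Step 5: Under H0, H ~ chi^2(2); p-value = 0.041352.
Step 6: alpha = 0.1. reject H0.

H = 6.3713, df = 2, p = 0.041352, reject H0.


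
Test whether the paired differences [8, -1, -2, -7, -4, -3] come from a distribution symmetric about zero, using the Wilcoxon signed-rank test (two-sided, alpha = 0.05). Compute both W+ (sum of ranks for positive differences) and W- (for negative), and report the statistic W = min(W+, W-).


Step 1: Drop any zero differences (none here) and take |d_i|.
|d| = [8, 1, 2, 7, 4, 3]
Step 2: Midrank |d_i| (ties get averaged ranks).
ranks: |8|->6, |1|->1, |2|->2, |7|->5, |4|->4, |3|->3
Step 3: Attach original signs; sum ranks with positive sign and with negative sign.
W+ = 6 = 6
W- = 1 + 2 + 5 + 4 + 3 = 15
(Check: W+ + W- = 21 should equal n(n+1)/2 = 21.)
Step 4: Test statistic W = min(W+, W-) = 6.
Step 5: No ties, so the exact null distribution over the 2^6 = 64 sign assignments gives the two-sided p-value = 0.437500.
Step 6: alpha = 0.05. fail to reject H0.

W+ = 6, W- = 15, W = min = 6, p = 0.437500, fail to reject H0.


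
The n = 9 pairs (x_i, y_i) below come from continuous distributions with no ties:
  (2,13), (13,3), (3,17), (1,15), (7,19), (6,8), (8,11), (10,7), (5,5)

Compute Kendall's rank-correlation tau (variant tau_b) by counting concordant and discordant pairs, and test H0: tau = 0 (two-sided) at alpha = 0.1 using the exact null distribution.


Step 1: Enumerate the 36 unordered pairs (i,j) with i<j and classify each by sign(x_j-x_i) * sign(y_j-y_i).
  (1,2):dx=+11,dy=-10->D; (1,3):dx=+1,dy=+4->C; (1,4):dx=-1,dy=+2->D; (1,5):dx=+5,dy=+6->C
  (1,6):dx=+4,dy=-5->D; (1,7):dx=+6,dy=-2->D; (1,8):dx=+8,dy=-6->D; (1,9):dx=+3,dy=-8->D
  (2,3):dx=-10,dy=+14->D; (2,4):dx=-12,dy=+12->D; (2,5):dx=-6,dy=+16->D; (2,6):dx=-7,dy=+5->D
  (2,7):dx=-5,dy=+8->D; (2,8):dx=-3,dy=+4->D; (2,9):dx=-8,dy=+2->D; (3,4):dx=-2,dy=-2->C
  (3,5):dx=+4,dy=+2->C; (3,6):dx=+3,dy=-9->D; (3,7):dx=+5,dy=-6->D; (3,8):dx=+7,dy=-10->D
  (3,9):dx=+2,dy=-12->D; (4,5):dx=+6,dy=+4->C; (4,6):dx=+5,dy=-7->D; (4,7):dx=+7,dy=-4->D
  (4,8):dx=+9,dy=-8->D; (4,9):dx=+4,dy=-10->D; (5,6):dx=-1,dy=-11->C; (5,7):dx=+1,dy=-8->D
  (5,8):dx=+3,dy=-12->D; (5,9):dx=-2,dy=-14->C; (6,7):dx=+2,dy=+3->C; (6,8):dx=+4,dy=-1->D
  (6,9):dx=-1,dy=-3->C; (7,8):dx=+2,dy=-4->D; (7,9):dx=-3,dy=-6->C; (8,9):dx=-5,dy=-2->C
Step 2: C = 11, D = 25, total pairs = 36.
Step 3: tau = (C - D)/(n(n-1)/2) = (11 - 25)/36 = -0.388889.
Step 4: Exact two-sided p-value (enumerate n! = 362880 permutations of y under H0): p = 0.180181.
Step 5: alpha = 0.1. fail to reject H0.

tau_b = -0.3889 (C=11, D=25), p = 0.180181, fail to reject H0.


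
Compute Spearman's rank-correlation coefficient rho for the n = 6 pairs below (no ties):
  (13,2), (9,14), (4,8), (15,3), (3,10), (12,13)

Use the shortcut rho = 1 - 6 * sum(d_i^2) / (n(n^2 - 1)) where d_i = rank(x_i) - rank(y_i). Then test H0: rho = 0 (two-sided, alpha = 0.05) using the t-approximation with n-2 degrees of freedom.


Step 1: Rank x and y separately (midranks; no ties here).
rank(x): 13->5, 9->3, 4->2, 15->6, 3->1, 12->4
rank(y): 2->1, 14->6, 8->3, 3->2, 10->4, 13->5
Step 2: d_i = R_x(i) - R_y(i); compute d_i^2.
  (5-1)^2=16, (3-6)^2=9, (2-3)^2=1, (6-2)^2=16, (1-4)^2=9, (4-5)^2=1
sum(d^2) = 52.
Step 3: rho = 1 - 6*52 / (6*(6^2 - 1)) = 1 - 312/210 = -0.485714.
Step 4: Under H0, t = rho * sqrt((n-2)/(1-rho^2)) = -1.1113 ~ t(4).
Step 5: Two-sided p-value from the t-distribution with 4 df = 0.328723.
Step 6: alpha = 0.05. fail to reject H0.

rho = -0.4857, p = 0.328723, fail to reject H0 at alpha = 0.05.


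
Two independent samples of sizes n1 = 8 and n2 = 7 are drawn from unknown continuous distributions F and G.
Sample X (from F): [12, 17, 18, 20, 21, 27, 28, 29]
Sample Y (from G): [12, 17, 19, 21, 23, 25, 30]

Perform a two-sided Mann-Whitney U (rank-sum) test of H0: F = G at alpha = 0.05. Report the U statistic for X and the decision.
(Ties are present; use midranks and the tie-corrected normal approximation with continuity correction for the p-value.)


Step 1: Combine and sort all 15 observations; assign midranks.
sorted (value, group): (12,X), (12,Y), (17,X), (17,Y), (18,X), (19,Y), (20,X), (21,X), (21,Y), (23,Y), (25,Y), (27,X), (28,X), (29,X), (30,Y)
ranks: 12->1.5, 12->1.5, 17->3.5, 17->3.5, 18->5, 19->6, 20->7, 21->8.5, 21->8.5, 23->10, 25->11, 27->12, 28->13, 29->14, 30->15
Step 2: Rank sum for X: R1 = 1.5 + 3.5 + 5 + 7 + 8.5 + 12 + 13 + 14 = 64.5.
Step 3: U_X = R1 - n1(n1+1)/2 = 64.5 - 8*9/2 = 64.5 - 36 = 28.5.
       U_Y = n1*n2 - U_X = 56 - 28.5 = 27.5.
Step 4: Ties are present, so use the tie-corrected normal approximation (with continuity correction) for the p-value.
Step 5: p-value = 1.000000; compare to alpha = 0.05. fail to reject H0.

U_X = 28.5, p = 1.000000, fail to reject H0 at alpha = 0.05.


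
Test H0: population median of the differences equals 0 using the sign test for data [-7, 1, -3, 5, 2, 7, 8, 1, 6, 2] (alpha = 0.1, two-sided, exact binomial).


Step 1: Discard zero differences. Original n = 10; n_eff = number of nonzero differences = 10.
Nonzero differences (with sign): -7, +1, -3, +5, +2, +7, +8, +1, +6, +2
Step 2: Count signs: positive = 8, negative = 2.
Step 3: Under H0: P(positive) = 0.5, so the number of positives S ~ Bin(10, 0.5).
Step 4: Two-sided exact p-value = sum of Bin(10,0.5) probabilities at or below the observed probability = 0.109375.
Step 5: alpha = 0.1. fail to reject H0.

n_eff = 10, pos = 8, neg = 2, p = 0.109375, fail to reject H0.


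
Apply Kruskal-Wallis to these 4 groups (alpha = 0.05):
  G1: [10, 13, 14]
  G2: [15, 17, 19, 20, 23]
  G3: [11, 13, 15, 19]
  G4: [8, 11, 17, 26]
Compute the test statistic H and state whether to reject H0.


Step 1: Combine all N = 16 observations and assign midranks.
sorted (value, group, rank): (8,G4,1), (10,G1,2), (11,G3,3.5), (11,G4,3.5), (13,G1,5.5), (13,G3,5.5), (14,G1,7), (15,G2,8.5), (15,G3,8.5), (17,G2,10.5), (17,G4,10.5), (19,G2,12.5), (19,G3,12.5), (20,G2,14), (23,G2,15), (26,G4,16)
Step 2: Sum ranks within each group.
R_1 = 14.5 (n_1 = 3)
R_2 = 60.5 (n_2 = 5)
R_3 = 30 (n_3 = 4)
R_4 = 31 (n_4 = 4)
Step 3: H = 12/(N(N+1)) * sum(R_i^2/n_i) - 3(N+1)
     = 12/(16*17) * (14.5^2/3 + 60.5^2/5 + 30^2/4 + 31^2/4) - 3*17
     = 0.044118 * 1267.38 - 51
     = 4.913971.
Step 4: Ties present; correction factor C = 1 - 30/(16^3 - 16) = 0.992647. Corrected H = 4.913971 / 0.992647 = 4.950370.
Step 5: Under H0, H ~ chi^2(3); p-value = 0.175468.
Step 6: alpha = 0.05. fail to reject H0.

H = 4.9504, df = 3, p = 0.175468, fail to reject H0.


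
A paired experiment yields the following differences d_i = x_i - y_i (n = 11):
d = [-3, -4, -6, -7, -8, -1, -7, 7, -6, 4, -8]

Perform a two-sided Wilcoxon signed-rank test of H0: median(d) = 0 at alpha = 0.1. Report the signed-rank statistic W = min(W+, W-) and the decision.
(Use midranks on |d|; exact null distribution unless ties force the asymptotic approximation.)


Step 1: Drop any zero differences (none here) and take |d_i|.
|d| = [3, 4, 6, 7, 8, 1, 7, 7, 6, 4, 8]
Step 2: Midrank |d_i| (ties get averaged ranks).
ranks: |3|->2, |4|->3.5, |6|->5.5, |7|->8, |8|->10.5, |1|->1, |7|->8, |7|->8, |6|->5.5, |4|->3.5, |8|->10.5
Step 3: Attach original signs; sum ranks with positive sign and with negative sign.
W+ = 8 + 3.5 = 11.5
W- = 2 + 3.5 + 5.5 + 8 + 10.5 + 1 + 8 + 5.5 + 10.5 = 54.5
(Check: W+ + W- = 66 should equal n(n+1)/2 = 66.)
Step 4: Test statistic W = min(W+, W-) = 11.5.
Step 5: Ties in |d|, so use the tie-corrected normal approximation.
        E[W] = n(n+1)/4 = 11*12/4 = 33.
        Tie groups: |d|=4 (t=2), |d|=6 (t=2), |d|=7 (t=3), |d|=8 (t=2); sum(t^3 - t) = 42.
        Var[W] = n(n+1)(2n+1)/24 - sum(t^3-t)/48 = 3036/24 - 42/48 = 125.625.
        z = (W - E[W]) / sqrt(Var[W]) = (11.5 - 33) / 11.2083 = -1.9182.
        Two-sided p = 2*Phi(z) = 0.055082.
Step 6: alpha = 0.1. reject H0.

W+ = 11.5, W- = 54.5, W = min = 11.5, p = 0.055082, reject H0.


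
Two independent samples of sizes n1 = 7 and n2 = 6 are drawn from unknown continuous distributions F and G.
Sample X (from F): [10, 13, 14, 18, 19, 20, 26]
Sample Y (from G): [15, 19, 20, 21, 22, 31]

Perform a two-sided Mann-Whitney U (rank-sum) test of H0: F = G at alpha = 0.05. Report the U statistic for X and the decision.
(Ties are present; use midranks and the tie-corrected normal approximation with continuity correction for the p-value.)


Step 1: Combine and sort all 13 observations; assign midranks.
sorted (value, group): (10,X), (13,X), (14,X), (15,Y), (18,X), (19,X), (19,Y), (20,X), (20,Y), (21,Y), (22,Y), (26,X), (31,Y)
ranks: 10->1, 13->2, 14->3, 15->4, 18->5, 19->6.5, 19->6.5, 20->8.5, 20->8.5, 21->10, 22->11, 26->12, 31->13
Step 2: Rank sum for X: R1 = 1 + 2 + 3 + 5 + 6.5 + 8.5 + 12 = 38.
Step 3: U_X = R1 - n1(n1+1)/2 = 38 - 7*8/2 = 38 - 28 = 10.
       U_Y = n1*n2 - U_X = 42 - 10 = 32.
Step 4: Ties are present, so use the tie-corrected normal approximation (with continuity correction) for the p-value.
Step 5: p-value = 0.132546; compare to alpha = 0.05. fail to reject H0.

U_X = 10, p = 0.132546, fail to reject H0 at alpha = 0.05.


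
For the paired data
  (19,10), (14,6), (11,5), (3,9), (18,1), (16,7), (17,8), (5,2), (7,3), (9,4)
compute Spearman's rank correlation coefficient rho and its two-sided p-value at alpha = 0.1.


Step 1: Rank x and y separately (midranks; no ties here).
rank(x): 19->10, 14->6, 11->5, 3->1, 18->9, 16->7, 17->8, 5->2, 7->3, 9->4
rank(y): 10->10, 6->6, 5->5, 9->9, 1->1, 7->7, 8->8, 2->2, 3->3, 4->4
Step 2: d_i = R_x(i) - R_y(i); compute d_i^2.
  (10-10)^2=0, (6-6)^2=0, (5-5)^2=0, (1-9)^2=64, (9-1)^2=64, (7-7)^2=0, (8-8)^2=0, (2-2)^2=0, (3-3)^2=0, (4-4)^2=0
sum(d^2) = 128.
Step 3: rho = 1 - 6*128 / (10*(10^2 - 1)) = 1 - 768/990 = 0.224242.
Step 4: Under H0, t = rho * sqrt((n-2)/(1-rho^2)) = 0.6508 ~ t(8).
Step 5: Two-sided p-value from the t-distribution with 8 df = 0.533401.
Step 6: alpha = 0.1. fail to reject H0.

rho = 0.2242, p = 0.533401, fail to reject H0 at alpha = 0.1.


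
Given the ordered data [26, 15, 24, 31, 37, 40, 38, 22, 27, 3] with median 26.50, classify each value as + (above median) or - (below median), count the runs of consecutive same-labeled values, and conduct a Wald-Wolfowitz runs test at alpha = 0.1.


Step 1: Compute median = 26.50; label A = above, B = below.
Labels in order: BBBAAAABAB  (n_A = 5, n_B = 5)
Step 2: Count runs R = 5.
Step 3: Under H0 (random ordering), E[R] = 2*n_A*n_B/(n_A+n_B) + 1 = 2*5*5/10 + 1 = 6.0000.
        Var[R] = 2*n_A*n_B*(2*n_A*n_B - n_A - n_B) / ((n_A+n_B)^2 * (n_A+n_B-1)) = 2000/900 = 2.2222.
        SD[R] = 1.4907.
Step 4: Continuity-corrected z = (R + 0.5 - E[R]) / SD[R] = (5 + 0.5 - 6.0000) / 1.4907 = -0.3354.
Step 5: Two-sided p-value via normal approximation = 2*(1 - Phi(|z|)) = 0.737316.
Step 6: alpha = 0.1. fail to reject H0.

R = 5, z = -0.3354, p = 0.737316, fail to reject H0.


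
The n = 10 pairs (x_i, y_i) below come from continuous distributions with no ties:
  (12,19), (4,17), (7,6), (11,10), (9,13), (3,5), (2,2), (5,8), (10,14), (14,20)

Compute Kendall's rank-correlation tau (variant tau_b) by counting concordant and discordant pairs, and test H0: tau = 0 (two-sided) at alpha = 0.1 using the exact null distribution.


Step 1: Enumerate the 45 unordered pairs (i,j) with i<j and classify each by sign(x_j-x_i) * sign(y_j-y_i).
  (1,2):dx=-8,dy=-2->C; (1,3):dx=-5,dy=-13->C; (1,4):dx=-1,dy=-9->C; (1,5):dx=-3,dy=-6->C
  (1,6):dx=-9,dy=-14->C; (1,7):dx=-10,dy=-17->C; (1,8):dx=-7,dy=-11->C; (1,9):dx=-2,dy=-5->C
  (1,10):dx=+2,dy=+1->C; (2,3):dx=+3,dy=-11->D; (2,4):dx=+7,dy=-7->D; (2,5):dx=+5,dy=-4->D
  (2,6):dx=-1,dy=-12->C; (2,7):dx=-2,dy=-15->C; (2,8):dx=+1,dy=-9->D; (2,9):dx=+6,dy=-3->D
  (2,10):dx=+10,dy=+3->C; (3,4):dx=+4,dy=+4->C; (3,5):dx=+2,dy=+7->C; (3,6):dx=-4,dy=-1->C
  (3,7):dx=-5,dy=-4->C; (3,8):dx=-2,dy=+2->D; (3,9):dx=+3,dy=+8->C; (3,10):dx=+7,dy=+14->C
  (4,5):dx=-2,dy=+3->D; (4,6):dx=-8,dy=-5->C; (4,7):dx=-9,dy=-8->C; (4,8):dx=-6,dy=-2->C
  (4,9):dx=-1,dy=+4->D; (4,10):dx=+3,dy=+10->C; (5,6):dx=-6,dy=-8->C; (5,7):dx=-7,dy=-11->C
  (5,8):dx=-4,dy=-5->C; (5,9):dx=+1,dy=+1->C; (5,10):dx=+5,dy=+7->C; (6,7):dx=-1,dy=-3->C
  (6,8):dx=+2,dy=+3->C; (6,9):dx=+7,dy=+9->C; (6,10):dx=+11,dy=+15->C; (7,8):dx=+3,dy=+6->C
  (7,9):dx=+8,dy=+12->C; (7,10):dx=+12,dy=+18->C; (8,9):dx=+5,dy=+6->C; (8,10):dx=+9,dy=+12->C
  (9,10):dx=+4,dy=+6->C
Step 2: C = 37, D = 8, total pairs = 45.
Step 3: tau = (C - D)/(n(n-1)/2) = (37 - 8)/45 = 0.644444.
Step 4: Exact two-sided p-value (enumerate n! = 3628800 permutations of y under H0): p = 0.009148.
Step 5: alpha = 0.1. reject H0.

tau_b = 0.6444 (C=37, D=8), p = 0.009148, reject H0.


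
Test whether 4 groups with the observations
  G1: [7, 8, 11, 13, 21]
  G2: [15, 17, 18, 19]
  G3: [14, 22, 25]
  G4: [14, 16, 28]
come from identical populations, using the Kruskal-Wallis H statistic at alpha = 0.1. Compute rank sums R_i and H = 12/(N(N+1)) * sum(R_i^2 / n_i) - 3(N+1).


Step 1: Combine all N = 15 observations and assign midranks.
sorted (value, group, rank): (7,G1,1), (8,G1,2), (11,G1,3), (13,G1,4), (14,G3,5.5), (14,G4,5.5), (15,G2,7), (16,G4,8), (17,G2,9), (18,G2,10), (19,G2,11), (21,G1,12), (22,G3,13), (25,G3,14), (28,G4,15)
Step 2: Sum ranks within each group.
R_1 = 22 (n_1 = 5)
R_2 = 37 (n_2 = 4)
R_3 = 32.5 (n_3 = 3)
R_4 = 28.5 (n_4 = 3)
Step 3: H = 12/(N(N+1)) * sum(R_i^2/n_i) - 3(N+1)
     = 12/(15*16) * (22^2/5 + 37^2/4 + 32.5^2/3 + 28.5^2/3) - 3*16
     = 0.050000 * 1061.88 - 48
     = 5.094167.
Step 4: Ties present; correction factor C = 1 - 6/(15^3 - 15) = 0.998214. Corrected H = 5.094167 / 0.998214 = 5.103280.
Step 5: Under H0, H ~ chi^2(3); p-value = 0.164389.
Step 6: alpha = 0.1. fail to reject H0.

H = 5.1033, df = 3, p = 0.164389, fail to reject H0.


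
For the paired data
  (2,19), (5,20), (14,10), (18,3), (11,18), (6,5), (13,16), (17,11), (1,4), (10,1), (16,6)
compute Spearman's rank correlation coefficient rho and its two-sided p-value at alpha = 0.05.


Step 1: Rank x and y separately (midranks; no ties here).
rank(x): 2->2, 5->3, 14->8, 18->11, 11->6, 6->4, 13->7, 17->10, 1->1, 10->5, 16->9
rank(y): 19->10, 20->11, 10->6, 3->2, 18->9, 5->4, 16->8, 11->7, 4->3, 1->1, 6->5
Step 2: d_i = R_x(i) - R_y(i); compute d_i^2.
  (2-10)^2=64, (3-11)^2=64, (8-6)^2=4, (11-2)^2=81, (6-9)^2=9, (4-4)^2=0, (7-8)^2=1, (10-7)^2=9, (1-3)^2=4, (5-1)^2=16, (9-5)^2=16
sum(d^2) = 268.
Step 3: rho = 1 - 6*268 / (11*(11^2 - 1)) = 1 - 1608/1320 = -0.218182.
Step 4: Under H0, t = rho * sqrt((n-2)/(1-rho^2)) = -0.6707 ~ t(9).
Step 5: Two-sided p-value from the t-distribution with 9 df = 0.519248.
Step 6: alpha = 0.05. fail to reject H0.

rho = -0.2182, p = 0.519248, fail to reject H0 at alpha = 0.05.


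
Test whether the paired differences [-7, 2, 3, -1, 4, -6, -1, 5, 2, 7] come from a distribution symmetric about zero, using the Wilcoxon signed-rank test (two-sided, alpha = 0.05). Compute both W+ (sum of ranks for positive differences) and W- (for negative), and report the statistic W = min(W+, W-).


Step 1: Drop any zero differences (none here) and take |d_i|.
|d| = [7, 2, 3, 1, 4, 6, 1, 5, 2, 7]
Step 2: Midrank |d_i| (ties get averaged ranks).
ranks: |7|->9.5, |2|->3.5, |3|->5, |1|->1.5, |4|->6, |6|->8, |1|->1.5, |5|->7, |2|->3.5, |7|->9.5
Step 3: Attach original signs; sum ranks with positive sign and with negative sign.
W+ = 3.5 + 5 + 6 + 7 + 3.5 + 9.5 = 34.5
W- = 9.5 + 1.5 + 8 + 1.5 = 20.5
(Check: W+ + W- = 55 should equal n(n+1)/2 = 55.)
Step 4: Test statistic W = min(W+, W-) = 20.5.
Step 5: Ties in |d|, so use the tie-corrected normal approximation.
        E[W] = n(n+1)/4 = 10*11/4 = 27.5.
        Tie groups: |d|=1 (t=2), |d|=2 (t=2), |d|=7 (t=2); sum(t^3 - t) = 18.
        Var[W] = n(n+1)(2n+1)/24 - sum(t^3-t)/48 = 2310/24 - 18/48 = 95.875.
        z = (W - E[W]) / sqrt(Var[W]) = (20.5 - 27.5) / 9.7916 = -0.7149.
        Two-sided p = 2*Phi(z) = 0.474671.
Step 6: alpha = 0.05. fail to reject H0.

W+ = 34.5, W- = 20.5, W = min = 20.5, p = 0.474671, fail to reject H0.


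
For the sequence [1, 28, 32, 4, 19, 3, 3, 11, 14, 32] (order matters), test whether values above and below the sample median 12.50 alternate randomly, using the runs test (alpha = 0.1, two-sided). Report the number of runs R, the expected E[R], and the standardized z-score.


Step 1: Compute median = 12.50; label A = above, B = below.
Labels in order: BAABABBBAA  (n_A = 5, n_B = 5)
Step 2: Count runs R = 6.
Step 3: Under H0 (random ordering), E[R] = 2*n_A*n_B/(n_A+n_B) + 1 = 2*5*5/10 + 1 = 6.0000.
        Var[R] = 2*n_A*n_B*(2*n_A*n_B - n_A - n_B) / ((n_A+n_B)^2 * (n_A+n_B-1)) = 2000/900 = 2.2222.
        SD[R] = 1.4907.
Step 4: R = E[R], so z = 0 with no continuity correction.
Step 5: Two-sided p-value via normal approximation = 2*(1 - Phi(|z|)) = 1.000000.
Step 6: alpha = 0.1. fail to reject H0.

R = 6, z = 0.0000, p = 1.000000, fail to reject H0.


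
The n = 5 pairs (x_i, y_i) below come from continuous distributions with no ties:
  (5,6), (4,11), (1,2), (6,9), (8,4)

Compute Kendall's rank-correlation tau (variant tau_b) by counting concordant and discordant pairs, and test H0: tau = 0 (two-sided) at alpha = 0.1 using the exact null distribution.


Step 1: Enumerate the 10 unordered pairs (i,j) with i<j and classify each by sign(x_j-x_i) * sign(y_j-y_i).
  (1,2):dx=-1,dy=+5->D; (1,3):dx=-4,dy=-4->C; (1,4):dx=+1,dy=+3->C; (1,5):dx=+3,dy=-2->D
  (2,3):dx=-3,dy=-9->C; (2,4):dx=+2,dy=-2->D; (2,5):dx=+4,dy=-7->D; (3,4):dx=+5,dy=+7->C
  (3,5):dx=+7,dy=+2->C; (4,5):dx=+2,dy=-5->D
Step 2: C = 5, D = 5, total pairs = 10.
Step 3: tau = (C - D)/(n(n-1)/2) = (5 - 5)/10 = 0.000000.
Step 4: Exact two-sided p-value (enumerate n! = 120 permutations of y under H0): p = 1.000000.
Step 5: alpha = 0.1. fail to reject H0.

tau_b = 0.0000 (C=5, D=5), p = 1.000000, fail to reject H0.


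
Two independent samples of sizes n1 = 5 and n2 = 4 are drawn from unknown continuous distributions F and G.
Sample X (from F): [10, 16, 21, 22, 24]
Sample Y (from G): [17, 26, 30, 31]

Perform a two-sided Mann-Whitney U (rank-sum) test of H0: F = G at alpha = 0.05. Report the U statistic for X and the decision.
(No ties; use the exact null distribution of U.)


Step 1: Combine and sort all 9 observations; assign midranks.
sorted (value, group): (10,X), (16,X), (17,Y), (21,X), (22,X), (24,X), (26,Y), (30,Y), (31,Y)
ranks: 10->1, 16->2, 17->3, 21->4, 22->5, 24->6, 26->7, 30->8, 31->9
Step 2: Rank sum for X: R1 = 1 + 2 + 4 + 5 + 6 = 18.
Step 3: U_X = R1 - n1(n1+1)/2 = 18 - 5*6/2 = 18 - 15 = 3.
       U_Y = n1*n2 - U_X = 20 - 3 = 17.
Step 4: No ties, so the exact null distribution of U (based on enumerating the C(9,5) = 126 equally likely rank assignments) gives the two-sided p-value.
Step 5: p-value = 0.111111; compare to alpha = 0.05. fail to reject H0.

U_X = 3, p = 0.111111, fail to reject H0 at alpha = 0.05.


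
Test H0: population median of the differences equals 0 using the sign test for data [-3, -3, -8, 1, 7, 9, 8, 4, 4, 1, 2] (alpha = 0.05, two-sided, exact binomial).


Step 1: Discard zero differences. Original n = 11; n_eff = number of nonzero differences = 11.
Nonzero differences (with sign): -3, -3, -8, +1, +7, +9, +8, +4, +4, +1, +2
Step 2: Count signs: positive = 8, negative = 3.
Step 3: Under H0: P(positive) = 0.5, so the number of positives S ~ Bin(11, 0.5).
Step 4: Two-sided exact p-value = sum of Bin(11,0.5) probabilities at or below the observed probability = 0.226562.
Step 5: alpha = 0.05. fail to reject H0.

n_eff = 11, pos = 8, neg = 3, p = 0.226562, fail to reject H0.


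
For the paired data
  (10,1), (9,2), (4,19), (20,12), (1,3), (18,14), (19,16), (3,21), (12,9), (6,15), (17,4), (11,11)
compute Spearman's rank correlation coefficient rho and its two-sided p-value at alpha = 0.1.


Step 1: Rank x and y separately (midranks; no ties here).
rank(x): 10->6, 9->5, 4->3, 20->12, 1->1, 18->10, 19->11, 3->2, 12->8, 6->4, 17->9, 11->7
rank(y): 1->1, 2->2, 19->11, 12->7, 3->3, 14->8, 16->10, 21->12, 9->5, 15->9, 4->4, 11->6
Step 2: d_i = R_x(i) - R_y(i); compute d_i^2.
  (6-1)^2=25, (5-2)^2=9, (3-11)^2=64, (12-7)^2=25, (1-3)^2=4, (10-8)^2=4, (11-10)^2=1, (2-12)^2=100, (8-5)^2=9, (4-9)^2=25, (9-4)^2=25, (7-6)^2=1
sum(d^2) = 292.
Step 3: rho = 1 - 6*292 / (12*(12^2 - 1)) = 1 - 1752/1716 = -0.020979.
Step 4: Under H0, t = rho * sqrt((n-2)/(1-rho^2)) = -0.0664 ~ t(10).
Step 5: Two-sided p-value from the t-distribution with 10 df = 0.948402.
Step 6: alpha = 0.1. fail to reject H0.

rho = -0.0210, p = 0.948402, fail to reject H0 at alpha = 0.1.


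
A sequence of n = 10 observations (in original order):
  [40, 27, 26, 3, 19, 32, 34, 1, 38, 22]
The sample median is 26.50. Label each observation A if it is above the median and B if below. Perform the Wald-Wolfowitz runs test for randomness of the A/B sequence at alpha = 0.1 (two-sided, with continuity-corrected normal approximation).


Step 1: Compute median = 26.50; label A = above, B = below.
Labels in order: AABBBAABAB  (n_A = 5, n_B = 5)
Step 2: Count runs R = 6.
Step 3: Under H0 (random ordering), E[R] = 2*n_A*n_B/(n_A+n_B) + 1 = 2*5*5/10 + 1 = 6.0000.
        Var[R] = 2*n_A*n_B*(2*n_A*n_B - n_A - n_B) / ((n_A+n_B)^2 * (n_A+n_B-1)) = 2000/900 = 2.2222.
        SD[R] = 1.4907.
Step 4: R = E[R], so z = 0 with no continuity correction.
Step 5: Two-sided p-value via normal approximation = 2*(1 - Phi(|z|)) = 1.000000.
Step 6: alpha = 0.1. fail to reject H0.

R = 6, z = 0.0000, p = 1.000000, fail to reject H0.


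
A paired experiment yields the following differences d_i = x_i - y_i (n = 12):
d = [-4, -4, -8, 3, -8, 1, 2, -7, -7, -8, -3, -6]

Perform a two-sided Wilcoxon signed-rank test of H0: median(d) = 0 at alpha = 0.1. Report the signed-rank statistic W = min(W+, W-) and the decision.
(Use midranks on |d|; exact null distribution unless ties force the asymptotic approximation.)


Step 1: Drop any zero differences (none here) and take |d_i|.
|d| = [4, 4, 8, 3, 8, 1, 2, 7, 7, 8, 3, 6]
Step 2: Midrank |d_i| (ties get averaged ranks).
ranks: |4|->5.5, |4|->5.5, |8|->11, |3|->3.5, |8|->11, |1|->1, |2|->2, |7|->8.5, |7|->8.5, |8|->11, |3|->3.5, |6|->7
Step 3: Attach original signs; sum ranks with positive sign and with negative sign.
W+ = 3.5 + 1 + 2 = 6.5
W- = 5.5 + 5.5 + 11 + 11 + 8.5 + 8.5 + 11 + 3.5 + 7 = 71.5
(Check: W+ + W- = 78 should equal n(n+1)/2 = 78.)
Step 4: Test statistic W = min(W+, W-) = 6.5.
Step 5: Ties in |d|, so use the tie-corrected normal approximation.
        E[W] = n(n+1)/4 = 12*13/4 = 39.
        Tie groups: |d|=3 (t=2), |d|=4 (t=2), |d|=7 (t=2), |d|=8 (t=3); sum(t^3 - t) = 42.
        Var[W] = n(n+1)(2n+1)/24 - sum(t^3-t)/48 = 3900/24 - 42/48 = 161.625.
        z = (W - E[W]) / sqrt(Var[W]) = (6.5 - 39) / 12.7132 = -2.5564.
        Two-sided p = 2*Phi(z) = 0.010576.
Step 6: alpha = 0.1. reject H0.

W+ = 6.5, W- = 71.5, W = min = 6.5, p = 0.010576, reject H0.


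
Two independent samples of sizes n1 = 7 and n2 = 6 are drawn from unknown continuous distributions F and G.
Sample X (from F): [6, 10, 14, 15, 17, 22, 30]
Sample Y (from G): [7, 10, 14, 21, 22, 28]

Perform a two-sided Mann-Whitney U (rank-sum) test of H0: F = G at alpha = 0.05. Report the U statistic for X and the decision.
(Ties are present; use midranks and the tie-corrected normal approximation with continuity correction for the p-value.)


Step 1: Combine and sort all 13 observations; assign midranks.
sorted (value, group): (6,X), (7,Y), (10,X), (10,Y), (14,X), (14,Y), (15,X), (17,X), (21,Y), (22,X), (22,Y), (28,Y), (30,X)
ranks: 6->1, 7->2, 10->3.5, 10->3.5, 14->5.5, 14->5.5, 15->7, 17->8, 21->9, 22->10.5, 22->10.5, 28->12, 30->13
Step 2: Rank sum for X: R1 = 1 + 3.5 + 5.5 + 7 + 8 + 10.5 + 13 = 48.5.
Step 3: U_X = R1 - n1(n1+1)/2 = 48.5 - 7*8/2 = 48.5 - 28 = 20.5.
       U_Y = n1*n2 - U_X = 42 - 20.5 = 21.5.
Step 4: Ties are present, so use the tie-corrected normal approximation (with continuity correction) for the p-value.
Step 5: p-value = 1.000000; compare to alpha = 0.05. fail to reject H0.

U_X = 20.5, p = 1.000000, fail to reject H0 at alpha = 0.05.


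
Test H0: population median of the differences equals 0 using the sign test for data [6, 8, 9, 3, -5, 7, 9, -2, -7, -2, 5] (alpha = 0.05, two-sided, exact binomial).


Step 1: Discard zero differences. Original n = 11; n_eff = number of nonzero differences = 11.
Nonzero differences (with sign): +6, +8, +9, +3, -5, +7, +9, -2, -7, -2, +5
Step 2: Count signs: positive = 7, negative = 4.
Step 3: Under H0: P(positive) = 0.5, so the number of positives S ~ Bin(11, 0.5).
Step 4: Two-sided exact p-value = sum of Bin(11,0.5) probabilities at or below the observed probability = 0.548828.
Step 5: alpha = 0.05. fail to reject H0.

n_eff = 11, pos = 7, neg = 4, p = 0.548828, fail to reject H0.


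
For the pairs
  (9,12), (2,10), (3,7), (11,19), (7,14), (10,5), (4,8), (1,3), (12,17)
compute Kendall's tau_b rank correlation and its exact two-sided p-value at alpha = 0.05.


Step 1: Enumerate the 36 unordered pairs (i,j) with i<j and classify each by sign(x_j-x_i) * sign(y_j-y_i).
  (1,2):dx=-7,dy=-2->C; (1,3):dx=-6,dy=-5->C; (1,4):dx=+2,dy=+7->C; (1,5):dx=-2,dy=+2->D
  (1,6):dx=+1,dy=-7->D; (1,7):dx=-5,dy=-4->C; (1,8):dx=-8,dy=-9->C; (1,9):dx=+3,dy=+5->C
  (2,3):dx=+1,dy=-3->D; (2,4):dx=+9,dy=+9->C; (2,5):dx=+5,dy=+4->C; (2,6):dx=+8,dy=-5->D
  (2,7):dx=+2,dy=-2->D; (2,8):dx=-1,dy=-7->C; (2,9):dx=+10,dy=+7->C; (3,4):dx=+8,dy=+12->C
  (3,5):dx=+4,dy=+7->C; (3,6):dx=+7,dy=-2->D; (3,7):dx=+1,dy=+1->C; (3,8):dx=-2,dy=-4->C
  (3,9):dx=+9,dy=+10->C; (4,5):dx=-4,dy=-5->C; (4,6):dx=-1,dy=-14->C; (4,7):dx=-7,dy=-11->C
  (4,8):dx=-10,dy=-16->C; (4,9):dx=+1,dy=-2->D; (5,6):dx=+3,dy=-9->D; (5,7):dx=-3,dy=-6->C
  (5,8):dx=-6,dy=-11->C; (5,9):dx=+5,dy=+3->C; (6,7):dx=-6,dy=+3->D; (6,8):dx=-9,dy=-2->C
  (6,9):dx=+2,dy=+12->C; (7,8):dx=-3,dy=-5->C; (7,9):dx=+8,dy=+9->C; (8,9):dx=+11,dy=+14->C
Step 2: C = 27, D = 9, total pairs = 36.
Step 3: tau = (C - D)/(n(n-1)/2) = (27 - 9)/36 = 0.500000.
Step 4: Exact two-sided p-value (enumerate n! = 362880 permutations of y under H0): p = 0.075176.
Step 5: alpha = 0.05. fail to reject H0.

tau_b = 0.5000 (C=27, D=9), p = 0.075176, fail to reject H0.


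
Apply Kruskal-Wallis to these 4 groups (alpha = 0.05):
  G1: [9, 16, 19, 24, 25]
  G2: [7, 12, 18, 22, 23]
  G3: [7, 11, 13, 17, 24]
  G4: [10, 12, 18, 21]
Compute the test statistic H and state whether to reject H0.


Step 1: Combine all N = 19 observations and assign midranks.
sorted (value, group, rank): (7,G2,1.5), (7,G3,1.5), (9,G1,3), (10,G4,4), (11,G3,5), (12,G2,6.5), (12,G4,6.5), (13,G3,8), (16,G1,9), (17,G3,10), (18,G2,11.5), (18,G4,11.5), (19,G1,13), (21,G4,14), (22,G2,15), (23,G2,16), (24,G1,17.5), (24,G3,17.5), (25,G1,19)
Step 2: Sum ranks within each group.
R_1 = 61.5 (n_1 = 5)
R_2 = 50.5 (n_2 = 5)
R_3 = 42 (n_3 = 5)
R_4 = 36 (n_4 = 4)
Step 3: H = 12/(N(N+1)) * sum(R_i^2/n_i) - 3(N+1)
     = 12/(19*20) * (61.5^2/5 + 50.5^2/5 + 42^2/5 + 36^2/4) - 3*20
     = 0.031579 * 1943.3 - 60
     = 1.367368.
Step 4: Ties present; correction factor C = 1 - 24/(19^3 - 19) = 0.996491. Corrected H = 1.367368 / 0.996491 = 1.372183.
Step 5: Under H0, H ~ chi^2(3); p-value = 0.712068.
Step 6: alpha = 0.05. fail to reject H0.

H = 1.3722, df = 3, p = 0.712068, fail to reject H0.


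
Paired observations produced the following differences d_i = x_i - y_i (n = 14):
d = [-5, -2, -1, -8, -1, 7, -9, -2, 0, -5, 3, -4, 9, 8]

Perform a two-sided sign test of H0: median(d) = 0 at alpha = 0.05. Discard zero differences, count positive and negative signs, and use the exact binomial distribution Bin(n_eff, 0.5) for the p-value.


Step 1: Discard zero differences. Original n = 14; n_eff = number of nonzero differences = 13.
Nonzero differences (with sign): -5, -2, -1, -8, -1, +7, -9, -2, -5, +3, -4, +9, +8
Step 2: Count signs: positive = 4, negative = 9.
Step 3: Under H0: P(positive) = 0.5, so the number of positives S ~ Bin(13, 0.5).
Step 4: Two-sided exact p-value = sum of Bin(13,0.5) probabilities at or below the observed probability = 0.266846.
Step 5: alpha = 0.05. fail to reject H0.

n_eff = 13, pos = 4, neg = 9, p = 0.266846, fail to reject H0.


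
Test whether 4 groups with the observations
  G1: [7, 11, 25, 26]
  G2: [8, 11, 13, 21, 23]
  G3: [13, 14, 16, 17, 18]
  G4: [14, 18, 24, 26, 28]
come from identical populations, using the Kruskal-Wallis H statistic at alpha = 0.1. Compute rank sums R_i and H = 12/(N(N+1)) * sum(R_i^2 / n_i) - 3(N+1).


Step 1: Combine all N = 19 observations and assign midranks.
sorted (value, group, rank): (7,G1,1), (8,G2,2), (11,G1,3.5), (11,G2,3.5), (13,G2,5.5), (13,G3,5.5), (14,G3,7.5), (14,G4,7.5), (16,G3,9), (17,G3,10), (18,G3,11.5), (18,G4,11.5), (21,G2,13), (23,G2,14), (24,G4,15), (25,G1,16), (26,G1,17.5), (26,G4,17.5), (28,G4,19)
Step 2: Sum ranks within each group.
R_1 = 38 (n_1 = 4)
R_2 = 38 (n_2 = 5)
R_3 = 43.5 (n_3 = 5)
R_4 = 70.5 (n_4 = 5)
Step 3: H = 12/(N(N+1)) * sum(R_i^2/n_i) - 3(N+1)
     = 12/(19*20) * (38^2/4 + 38^2/5 + 43.5^2/5 + 70.5^2/5) - 3*20
     = 0.031579 * 2022.3 - 60
     = 3.862105.
Step 4: Ties present; correction factor C = 1 - 30/(19^3 - 19) = 0.995614. Corrected H = 3.862105 / 0.995614 = 3.879119.
Step 5: Under H0, H ~ chi^2(3); p-value = 0.274816.
Step 6: alpha = 0.1. fail to reject H0.

H = 3.8791, df = 3, p = 0.274816, fail to reject H0.


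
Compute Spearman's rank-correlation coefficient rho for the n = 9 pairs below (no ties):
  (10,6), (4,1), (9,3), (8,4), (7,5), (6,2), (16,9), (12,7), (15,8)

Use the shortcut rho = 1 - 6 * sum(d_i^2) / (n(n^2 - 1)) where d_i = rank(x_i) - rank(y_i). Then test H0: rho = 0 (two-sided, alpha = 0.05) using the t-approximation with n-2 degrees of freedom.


Step 1: Rank x and y separately (midranks; no ties here).
rank(x): 10->6, 4->1, 9->5, 8->4, 7->3, 6->2, 16->9, 12->7, 15->8
rank(y): 6->6, 1->1, 3->3, 4->4, 5->5, 2->2, 9->9, 7->7, 8->8
Step 2: d_i = R_x(i) - R_y(i); compute d_i^2.
  (6-6)^2=0, (1-1)^2=0, (5-3)^2=4, (4-4)^2=0, (3-5)^2=4, (2-2)^2=0, (9-9)^2=0, (7-7)^2=0, (8-8)^2=0
sum(d^2) = 8.
Step 3: rho = 1 - 6*8 / (9*(9^2 - 1)) = 1 - 48/720 = 0.933333.
Step 4: Under H0, t = rho * sqrt((n-2)/(1-rho^2)) = 6.8783 ~ t(7).
Step 5: Two-sided p-value from the t-distribution with 7 df = 0.000236.
Step 6: alpha = 0.05. reject H0.

rho = 0.9333, p = 0.000236, reject H0 at alpha = 0.05.


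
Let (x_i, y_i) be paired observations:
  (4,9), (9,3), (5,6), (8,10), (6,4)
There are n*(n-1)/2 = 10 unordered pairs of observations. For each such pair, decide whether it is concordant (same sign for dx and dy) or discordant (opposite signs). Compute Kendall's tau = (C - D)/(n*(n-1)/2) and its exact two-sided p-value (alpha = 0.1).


Step 1: Enumerate the 10 unordered pairs (i,j) with i<j and classify each by sign(x_j-x_i) * sign(y_j-y_i).
  (1,2):dx=+5,dy=-6->D; (1,3):dx=+1,dy=-3->D; (1,4):dx=+4,dy=+1->C; (1,5):dx=+2,dy=-5->D
  (2,3):dx=-4,dy=+3->D; (2,4):dx=-1,dy=+7->D; (2,5):dx=-3,dy=+1->D; (3,4):dx=+3,dy=+4->C
  (3,5):dx=+1,dy=-2->D; (4,5):dx=-2,dy=-6->C
Step 2: C = 3, D = 7, total pairs = 10.
Step 3: tau = (C - D)/(n(n-1)/2) = (3 - 7)/10 = -0.400000.
Step 4: Exact two-sided p-value (enumerate n! = 120 permutations of y under H0): p = 0.483333.
Step 5: alpha = 0.1. fail to reject H0.

tau_b = -0.4000 (C=3, D=7), p = 0.483333, fail to reject H0.


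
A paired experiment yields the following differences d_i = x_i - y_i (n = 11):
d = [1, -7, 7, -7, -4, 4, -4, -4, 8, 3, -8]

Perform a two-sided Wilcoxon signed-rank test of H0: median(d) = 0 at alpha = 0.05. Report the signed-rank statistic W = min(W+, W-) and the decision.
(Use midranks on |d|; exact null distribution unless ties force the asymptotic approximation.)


Step 1: Drop any zero differences (none here) and take |d_i|.
|d| = [1, 7, 7, 7, 4, 4, 4, 4, 8, 3, 8]
Step 2: Midrank |d_i| (ties get averaged ranks).
ranks: |1|->1, |7|->8, |7|->8, |7|->8, |4|->4.5, |4|->4.5, |4|->4.5, |4|->4.5, |8|->10.5, |3|->2, |8|->10.5
Step 3: Attach original signs; sum ranks with positive sign and with negative sign.
W+ = 1 + 8 + 4.5 + 10.5 + 2 = 26
W- = 8 + 8 + 4.5 + 4.5 + 4.5 + 10.5 = 40
(Check: W+ + W- = 66 should equal n(n+1)/2 = 66.)
Step 4: Test statistic W = min(W+, W-) = 26.
Step 5: Ties in |d|, so use the tie-corrected normal approximation.
        E[W] = n(n+1)/4 = 11*12/4 = 33.
        Tie groups: |d|=4 (t=4), |d|=7 (t=3), |d|=8 (t=2); sum(t^3 - t) = 90.
        Var[W] = n(n+1)(2n+1)/24 - sum(t^3-t)/48 = 3036/24 - 90/48 = 124.625.
        z = (W - E[W]) / sqrt(Var[W]) = (26 - 33) / 11.1636 = -0.6270.
        Two-sided p = 2*Phi(z) = 0.530633.
Step 6: alpha = 0.05. fail to reject H0.

W+ = 26, W- = 40, W = min = 26, p = 0.530633, fail to reject H0.


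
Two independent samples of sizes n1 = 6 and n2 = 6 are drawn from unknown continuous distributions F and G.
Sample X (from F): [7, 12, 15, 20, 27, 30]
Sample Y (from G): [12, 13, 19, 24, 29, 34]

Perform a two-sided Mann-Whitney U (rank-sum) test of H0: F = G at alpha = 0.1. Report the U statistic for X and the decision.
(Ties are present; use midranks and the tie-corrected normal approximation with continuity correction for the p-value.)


Step 1: Combine and sort all 12 observations; assign midranks.
sorted (value, group): (7,X), (12,X), (12,Y), (13,Y), (15,X), (19,Y), (20,X), (24,Y), (27,X), (29,Y), (30,X), (34,Y)
ranks: 7->1, 12->2.5, 12->2.5, 13->4, 15->5, 19->6, 20->7, 24->8, 27->9, 29->10, 30->11, 34->12
Step 2: Rank sum for X: R1 = 1 + 2.5 + 5 + 7 + 9 + 11 = 35.5.
Step 3: U_X = R1 - n1(n1+1)/2 = 35.5 - 6*7/2 = 35.5 - 21 = 14.5.
       U_Y = n1*n2 - U_X = 36 - 14.5 = 21.5.
Step 4: Ties are present, so use the tie-corrected normal approximation (with continuity correction) for the p-value.
Step 5: p-value = 0.630356; compare to alpha = 0.1. fail to reject H0.

U_X = 14.5, p = 0.630356, fail to reject H0 at alpha = 0.1.


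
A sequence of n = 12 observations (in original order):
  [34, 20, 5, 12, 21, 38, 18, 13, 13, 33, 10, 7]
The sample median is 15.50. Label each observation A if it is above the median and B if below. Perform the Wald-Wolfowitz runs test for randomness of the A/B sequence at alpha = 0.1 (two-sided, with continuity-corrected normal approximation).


Step 1: Compute median = 15.50; label A = above, B = below.
Labels in order: AABBAAABBABB  (n_A = 6, n_B = 6)
Step 2: Count runs R = 6.
Step 3: Under H0 (random ordering), E[R] = 2*n_A*n_B/(n_A+n_B) + 1 = 2*6*6/12 + 1 = 7.0000.
        Var[R] = 2*n_A*n_B*(2*n_A*n_B - n_A - n_B) / ((n_A+n_B)^2 * (n_A+n_B-1)) = 4320/1584 = 2.7273.
        SD[R] = 1.6514.
Step 4: Continuity-corrected z = (R + 0.5 - E[R]) / SD[R] = (6 + 0.5 - 7.0000) / 1.6514 = -0.3028.
Step 5: Two-sided p-value via normal approximation = 2*(1 - Phi(|z|)) = 0.762069.
Step 6: alpha = 0.1. fail to reject H0.

R = 6, z = -0.3028, p = 0.762069, fail to reject H0.


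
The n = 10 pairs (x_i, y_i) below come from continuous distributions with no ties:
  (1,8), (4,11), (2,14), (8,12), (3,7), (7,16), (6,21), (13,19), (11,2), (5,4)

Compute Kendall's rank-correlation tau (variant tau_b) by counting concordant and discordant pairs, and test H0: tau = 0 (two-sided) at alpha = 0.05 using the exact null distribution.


Step 1: Enumerate the 45 unordered pairs (i,j) with i<j and classify each by sign(x_j-x_i) * sign(y_j-y_i).
  (1,2):dx=+3,dy=+3->C; (1,3):dx=+1,dy=+6->C; (1,4):dx=+7,dy=+4->C; (1,5):dx=+2,dy=-1->D
  (1,6):dx=+6,dy=+8->C; (1,7):dx=+5,dy=+13->C; (1,8):dx=+12,dy=+11->C; (1,9):dx=+10,dy=-6->D
  (1,10):dx=+4,dy=-4->D; (2,3):dx=-2,dy=+3->D; (2,4):dx=+4,dy=+1->C; (2,5):dx=-1,dy=-4->C
  (2,6):dx=+3,dy=+5->C; (2,7):dx=+2,dy=+10->C; (2,8):dx=+9,dy=+8->C; (2,9):dx=+7,dy=-9->D
  (2,10):dx=+1,dy=-7->D; (3,4):dx=+6,dy=-2->D; (3,5):dx=+1,dy=-7->D; (3,6):dx=+5,dy=+2->C
  (3,7):dx=+4,dy=+7->C; (3,8):dx=+11,dy=+5->C; (3,9):dx=+9,dy=-12->D; (3,10):dx=+3,dy=-10->D
  (4,5):dx=-5,dy=-5->C; (4,6):dx=-1,dy=+4->D; (4,7):dx=-2,dy=+9->D; (4,8):dx=+5,dy=+7->C
  (4,9):dx=+3,dy=-10->D; (4,10):dx=-3,dy=-8->C; (5,6):dx=+4,dy=+9->C; (5,7):dx=+3,dy=+14->C
  (5,8):dx=+10,dy=+12->C; (5,9):dx=+8,dy=-5->D; (5,10):dx=+2,dy=-3->D; (6,7):dx=-1,dy=+5->D
  (6,8):dx=+6,dy=+3->C; (6,9):dx=+4,dy=-14->D; (6,10):dx=-2,dy=-12->C; (7,8):dx=+7,dy=-2->D
  (7,9):dx=+5,dy=-19->D; (7,10):dx=-1,dy=-17->C; (8,9):dx=-2,dy=-17->C; (8,10):dx=-8,dy=-15->C
  (9,10):dx=-6,dy=+2->D
Step 2: C = 25, D = 20, total pairs = 45.
Step 3: tau = (C - D)/(n(n-1)/2) = (25 - 20)/45 = 0.111111.
Step 4: Exact two-sided p-value (enumerate n! = 3628800 permutations of y under H0): p = 0.727490.
Step 5: alpha = 0.05. fail to reject H0.

tau_b = 0.1111 (C=25, D=20), p = 0.727490, fail to reject H0.


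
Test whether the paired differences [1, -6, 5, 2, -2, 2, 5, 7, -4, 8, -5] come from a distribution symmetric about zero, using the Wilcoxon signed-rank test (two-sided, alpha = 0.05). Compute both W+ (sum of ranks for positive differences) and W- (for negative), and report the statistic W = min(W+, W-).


Step 1: Drop any zero differences (none here) and take |d_i|.
|d| = [1, 6, 5, 2, 2, 2, 5, 7, 4, 8, 5]
Step 2: Midrank |d_i| (ties get averaged ranks).
ranks: |1|->1, |6|->9, |5|->7, |2|->3, |2|->3, |2|->3, |5|->7, |7|->10, |4|->5, |8|->11, |5|->7
Step 3: Attach original signs; sum ranks with positive sign and with negative sign.
W+ = 1 + 7 + 3 + 3 + 7 + 10 + 11 = 42
W- = 9 + 3 + 5 + 7 = 24
(Check: W+ + W- = 66 should equal n(n+1)/2 = 66.)
Step 4: Test statistic W = min(W+, W-) = 24.
Step 5: Ties in |d|, so use the tie-corrected normal approximation.
        E[W] = n(n+1)/4 = 11*12/4 = 33.
        Tie groups: |d|=2 (t=3), |d|=5 (t=3); sum(t^3 - t) = 48.
        Var[W] = n(n+1)(2n+1)/24 - sum(t^3-t)/48 = 3036/24 - 48/48 = 125.5.
        z = (W - E[W]) / sqrt(Var[W]) = (24 - 33) / 11.2027 = -0.8034.
        Two-sided p = 2*Phi(z) = 0.421756.
Step 6: alpha = 0.05. fail to reject H0.

W+ = 42, W- = 24, W = min = 24, p = 0.421756, fail to reject H0.


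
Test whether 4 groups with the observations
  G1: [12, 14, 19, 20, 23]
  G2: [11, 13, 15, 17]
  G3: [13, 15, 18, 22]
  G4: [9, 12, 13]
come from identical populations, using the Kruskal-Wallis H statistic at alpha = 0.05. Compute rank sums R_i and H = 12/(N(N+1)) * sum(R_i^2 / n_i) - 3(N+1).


Step 1: Combine all N = 16 observations and assign midranks.
sorted (value, group, rank): (9,G4,1), (11,G2,2), (12,G1,3.5), (12,G4,3.5), (13,G2,6), (13,G3,6), (13,G4,6), (14,G1,8), (15,G2,9.5), (15,G3,9.5), (17,G2,11), (18,G3,12), (19,G1,13), (20,G1,14), (22,G3,15), (23,G1,16)
Step 2: Sum ranks within each group.
R_1 = 54.5 (n_1 = 5)
R_2 = 28.5 (n_2 = 4)
R_3 = 42.5 (n_3 = 4)
R_4 = 10.5 (n_4 = 3)
Step 3: H = 12/(N(N+1)) * sum(R_i^2/n_i) - 3(N+1)
     = 12/(16*17) * (54.5^2/5 + 28.5^2/4 + 42.5^2/4 + 10.5^2/3) - 3*17
     = 0.044118 * 1285.42 - 51
     = 5.709926.
Step 4: Ties present; correction factor C = 1 - 36/(16^3 - 16) = 0.991176. Corrected H = 5.709926 / 0.991176 = 5.760757.
Step 5: Under H0, H ~ chi^2(3); p-value = 0.123848.
Step 6: alpha = 0.05. fail to reject H0.

H = 5.7608, df = 3, p = 0.123848, fail to reject H0.
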